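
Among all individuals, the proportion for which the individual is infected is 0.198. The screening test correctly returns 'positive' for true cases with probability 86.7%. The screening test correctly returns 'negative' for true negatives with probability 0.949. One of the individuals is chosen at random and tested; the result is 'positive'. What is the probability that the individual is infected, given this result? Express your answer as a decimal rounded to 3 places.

P(H | E) ≈ 0.808

Write H for 'the individual is infected'. Prior odds H:¬H = 0.198/0.802 = 0.24688. For the 'positive' outcome, the likelihood ratio is 0.867/0.051 = 17.000.
Posterior odds = 0.24688 × 17.000 = 4.1970, so P(H|E) = 4.1970/(1+4.1970) = 0.808.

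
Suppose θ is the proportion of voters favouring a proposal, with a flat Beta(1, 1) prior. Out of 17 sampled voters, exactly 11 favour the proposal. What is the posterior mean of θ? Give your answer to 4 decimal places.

Observing 11 successes and 6 failures updates Beta(1, 1) by adding the success and failure counts to the two shape parameters: α = 1+11 = 12, β = 1+6 = 7.
Posterior mean = α/(α+β) = 12/19 = 0.6316.

Posterior mean ≈ 0.6316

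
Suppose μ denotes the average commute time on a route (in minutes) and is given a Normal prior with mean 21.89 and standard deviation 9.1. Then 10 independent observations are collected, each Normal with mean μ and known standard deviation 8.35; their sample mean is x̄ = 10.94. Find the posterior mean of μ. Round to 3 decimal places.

Posterior mean ≈ 11.790

With known σ, the Normal prior is conjugate. Weight on the data is w = (n/σ²)/(n/σ² + 1/τ₀²) = 0.143426/(0.143426+0.0120758) = 0.92234.
Posterior mean = w·x̄ + (1−w)·μ₀ = 0.92234·10.94 + 0.077657·21.89 = 11.790.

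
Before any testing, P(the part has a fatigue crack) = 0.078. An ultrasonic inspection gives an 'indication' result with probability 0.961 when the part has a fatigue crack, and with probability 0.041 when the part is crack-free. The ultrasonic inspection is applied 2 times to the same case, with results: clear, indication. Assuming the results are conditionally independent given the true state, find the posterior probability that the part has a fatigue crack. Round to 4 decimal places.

Posterior P(H) ≈ 0.0746

Let H be the event that the part has a fatigue crack; start with P(H) = 0.078. P('indication'|H) = 0.961, P('indication'|¬H) = 0.041.
Update on result 1 ('clear'): P(H) ← 0.039·0.0780 / (0.039·0.0780 + 0.959·0.9220) = 0.0030420/0.88724 = 0.0034.
Update on result 2 ('indication'): P(H) ← 0.961·0.0034 / (0.961·0.0034 + 0.041·0.9966) = 0.0032949/0.044154 = 0.0746.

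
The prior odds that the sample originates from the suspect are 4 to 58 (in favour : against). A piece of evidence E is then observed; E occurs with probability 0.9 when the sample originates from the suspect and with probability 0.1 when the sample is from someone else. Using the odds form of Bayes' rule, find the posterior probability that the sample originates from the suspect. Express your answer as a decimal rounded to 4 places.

Posterior probability ≈ 0.3830

Prior odds = 4/58 = 0.068966. In log-odds, ln(0.068966) = -2.6741.
Add log likelihood ratio: ln(9.0000) = 2.1972.
Posterior log-odds = -0.47692, so posterior odds = exp(-0.47692) = 0.62069. Converting, P(H|E) = 0.62069/1.6207 = 0.3830.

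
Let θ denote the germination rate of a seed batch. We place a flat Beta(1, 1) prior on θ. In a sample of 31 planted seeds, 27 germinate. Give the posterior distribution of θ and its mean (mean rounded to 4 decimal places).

Posterior: Beta(28, 5); mean ≈ 0.8485

The binomial likelihood is conjugate to the Beta prior: with 27 successes and 4 failures, the posterior is Beta(1+27, 1+4) = Beta(28, 5).
E[θ | data] = 28/(28+5) = 0.8485.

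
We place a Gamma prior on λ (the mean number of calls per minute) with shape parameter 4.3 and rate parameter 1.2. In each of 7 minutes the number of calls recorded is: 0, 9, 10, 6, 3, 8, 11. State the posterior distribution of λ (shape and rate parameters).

The Poisson likelihood adds the total count to the shape and the number of exposure periods to the rate. Here ∑xᵢ = 47 and n = 7, so shape 4.3→51.3 and rate 1.2→8.2.

Posterior: Gamma(shape=51.3, rate=8.2)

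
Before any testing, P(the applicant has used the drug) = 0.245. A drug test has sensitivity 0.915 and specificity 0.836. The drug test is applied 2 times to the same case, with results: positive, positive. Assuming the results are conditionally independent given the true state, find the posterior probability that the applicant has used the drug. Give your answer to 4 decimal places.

Let H be the event that the applicant has used the drug; start with P(H) = 0.245. P('positive'|H) = 0.915, P('positive'|¬H) = 0.164.
Update on result 1 ('positive'): P(H) ← 0.915·0.2450 / (0.915·0.2450 + 0.164·0.7550) = 0.22418/0.34799 = 0.6442.
Update on result 2 ('positive'): P(H) ← 0.915·0.6442 / (0.915·0.6442 + 0.164·0.3558) = 0.58943/0.64779 = 0.9099.

Posterior P(H) ≈ 0.9099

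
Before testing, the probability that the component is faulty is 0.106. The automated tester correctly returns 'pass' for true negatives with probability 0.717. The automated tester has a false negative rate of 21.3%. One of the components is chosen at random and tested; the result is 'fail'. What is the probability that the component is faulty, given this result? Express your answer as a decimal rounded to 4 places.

P(H | E) ≈ 0.2480

Write H for 'the component is faulty'. Prior odds H:¬H = 0.106/0.894 = 0.11857. For the 'fail' outcome, the likelihood ratio is 0.787/0.283 = 2.7809.
Posterior odds = 0.11857 × 2.7809 = 0.32973, so P(H|E) = 0.32973/(1+0.32973) = 0.2480.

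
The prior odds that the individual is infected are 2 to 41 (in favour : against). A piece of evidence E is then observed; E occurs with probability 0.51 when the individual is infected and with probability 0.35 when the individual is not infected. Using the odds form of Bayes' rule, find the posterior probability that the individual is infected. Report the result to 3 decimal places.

Posterior probability ≈ 0.066

Prior odds = 2/41 = 0.048780. In log-odds, ln(0.048780) = -3.0204.
Add log likelihood ratio: ln(1.4571) = 0.37648.
Posterior log-odds = -2.6439, so posterior odds = exp(-2.6439) = 0.071080. Converting, P(H|E) = 0.071080/1.0711 = 0.066.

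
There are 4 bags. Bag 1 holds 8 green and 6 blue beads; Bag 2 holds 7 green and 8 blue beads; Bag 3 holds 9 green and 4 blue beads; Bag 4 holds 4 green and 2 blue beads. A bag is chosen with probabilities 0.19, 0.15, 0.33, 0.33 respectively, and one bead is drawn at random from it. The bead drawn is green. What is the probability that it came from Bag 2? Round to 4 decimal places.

P(green|Bag 1) = 0.5714; P(green|Bag 2) = 0.4667; P(green|Bag 3) = 0.6923; P(green|Bag 4) = 0.6667.
Prior × likelihood for each source: 0.19·0.5714=0.1086, 0.15·0.4667=0.07000, 0.33·0.6923=0.2285, 0.33·0.6667=0.2200. Summing gives P(green) = 0.62703.
P(Bag 2 | green) = 0.07000 / 0.62703 = 0.1116.

Posterior probability ≈ 0.1116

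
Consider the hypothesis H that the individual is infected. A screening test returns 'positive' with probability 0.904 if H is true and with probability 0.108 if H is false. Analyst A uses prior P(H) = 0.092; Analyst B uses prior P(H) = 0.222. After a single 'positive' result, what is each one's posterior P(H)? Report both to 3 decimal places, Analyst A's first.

Analyst A: 0.459; Analyst B: 0.705

P('+'|H) = 0.904, P('+'|¬H) = 0.108.
Analyst A: numerator 0.904·0.092 = 0.083168; evidence = 0.083168+0.108·0.908 = 0.18123; posterior = 0.459.
Analyst B: numerator 0.904·0.222 = 0.20069; evidence = 0.20069+0.108·0.778 = 0.28471; posterior = 0.705.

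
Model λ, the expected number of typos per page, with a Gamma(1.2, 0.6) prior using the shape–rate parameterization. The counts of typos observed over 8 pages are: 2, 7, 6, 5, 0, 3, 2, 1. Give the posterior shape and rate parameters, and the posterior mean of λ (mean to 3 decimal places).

Posterior: Gamma(shape=27.2, rate=8.6); mean ≈ 3.163

The Poisson likelihood adds the total count to the shape and the number of exposure periods to the rate. Here ∑xᵢ = 26 and n = 8, so shape 1.2→27.2 and rate 0.6→8.6.
Posterior mean = shape/rate = 27.2/8.6 = 3.163.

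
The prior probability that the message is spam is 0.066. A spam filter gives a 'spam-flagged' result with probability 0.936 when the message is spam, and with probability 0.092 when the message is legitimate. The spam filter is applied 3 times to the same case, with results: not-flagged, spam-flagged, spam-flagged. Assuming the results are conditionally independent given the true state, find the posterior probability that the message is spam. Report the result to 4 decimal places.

Posterior P(H) ≈ 0.3402

Let H be the event that the message is spam; start with P(H) = 0.066. P('spam-flagged'|H) = 0.936, P('spam-flagged'|¬H) = 0.092.
Update on result 1 ('not-flagged'): P(H) ← 0.064·0.0660 / (0.064·0.0660 + 0.908·0.9340) = 0.0042240/0.85230 = 0.0050.
Update on result 2 ('spam-flagged'): P(H) ← 0.936·0.0050 / (0.936·0.0050 + 0.092·0.9950) = 0.0046388/0.096183 = 0.0482.
Update on result 3 ('spam-flagged'): P(H) ← 0.936·0.0482 / (0.936·0.0482 + 0.092·0.9518) = 0.045143/0.13271 = 0.3402.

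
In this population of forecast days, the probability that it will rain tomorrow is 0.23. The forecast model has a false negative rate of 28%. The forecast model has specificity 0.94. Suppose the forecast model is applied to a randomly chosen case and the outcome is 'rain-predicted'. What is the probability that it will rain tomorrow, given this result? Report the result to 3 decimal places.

Write H for 'it will rain tomorrow'. Prior odds H:¬H = 0.23/0.77 = 0.29870. For the 'rain-predicted' outcome, the likelihood ratio is 0.72/0.06 = 12.000.
Posterior odds = 0.29870 × 12.000 = 3.5844, so P(H|E) = 3.5844/(1+3.5844) = 0.782.

P(H | E) ≈ 0.782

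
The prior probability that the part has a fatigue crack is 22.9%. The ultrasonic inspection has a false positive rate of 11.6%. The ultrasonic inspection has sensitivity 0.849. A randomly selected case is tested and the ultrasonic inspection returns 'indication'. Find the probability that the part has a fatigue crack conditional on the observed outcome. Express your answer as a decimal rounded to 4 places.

P(H | E) ≈ 0.6849

Let H be the event that the part has a fatigue crack. P(H) = 0.229, so P(¬H) = 0.771. With E the 'indication' result, P(E|H) = 0.849 and P(E|¬H) = 0.116.
P(E) = 0.849·0.229 + 0.116·0.771 = 0.19442 + 0.089436 = 0.28386.
By Bayes' theorem, P(H|E) = 0.19442 / 0.28386 = 0.6849.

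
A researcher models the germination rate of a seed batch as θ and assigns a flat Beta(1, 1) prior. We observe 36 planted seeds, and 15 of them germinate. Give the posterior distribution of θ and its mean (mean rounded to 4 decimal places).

Posterior: Beta(16, 22); mean ≈ 0.4211

The binomial likelihood is conjugate to the Beta prior: with 15 successes and 21 failures, the posterior is Beta(1+15, 1+21) = Beta(16, 22).
Posterior mean = α/(α+β) = 16/38 = 0.4211.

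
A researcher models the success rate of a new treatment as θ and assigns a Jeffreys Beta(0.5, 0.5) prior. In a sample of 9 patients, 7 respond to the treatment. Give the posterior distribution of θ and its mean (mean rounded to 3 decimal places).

Posterior: Beta(7.5, 2.5); mean ≈ 0.750

The binomial likelihood is conjugate to the Beta prior: with 7 successes and 2 failures, the posterior is Beta(0.5+7, 0.5+2) = Beta(7.5, 2.5).
E[θ | data] = 7.5/(7.5+2.5) = 0.750.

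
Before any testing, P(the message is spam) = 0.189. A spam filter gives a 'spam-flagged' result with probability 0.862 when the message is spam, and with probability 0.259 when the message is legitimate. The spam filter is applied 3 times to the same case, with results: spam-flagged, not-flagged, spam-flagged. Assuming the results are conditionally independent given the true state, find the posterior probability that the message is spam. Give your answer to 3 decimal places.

With H the event that the message is spam, the joint likelihood of the observed sequence is P(data|H) = 0.862·0.138·0.862 = 0.10254 and P(data|¬H) = 0.259·0.741·0.259 = 0.049707.
Bayes: P(H|data) = 0.189·0.10254 / (0.189·0.10254 + 0.811·0.049707) = 0.019380/0.059692 = 0.3247.

Posterior P(H) ≈ 0.325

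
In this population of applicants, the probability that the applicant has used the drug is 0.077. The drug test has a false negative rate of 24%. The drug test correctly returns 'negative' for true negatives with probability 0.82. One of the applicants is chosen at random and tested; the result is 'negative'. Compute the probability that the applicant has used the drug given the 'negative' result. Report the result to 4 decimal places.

P(H | E) ≈ 0.0238

Let H be the event that the applicant has used the drug. P(H) = 0.077, so P(¬H) = 0.923. With E the 'negative' result, P(E|H) = 0.24 and P(E|¬H) = 0.82.
P(E) = 0.24·0.077 + 0.82·0.923 = 0.018480 + 0.75686 = 0.77534.
By Bayes' theorem, P(H|E) = 0.018480 / 0.77534 = 0.0238.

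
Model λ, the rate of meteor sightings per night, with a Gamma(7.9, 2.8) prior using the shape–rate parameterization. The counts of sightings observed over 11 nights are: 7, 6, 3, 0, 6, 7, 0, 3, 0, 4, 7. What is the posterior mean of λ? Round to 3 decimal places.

Posterior mean ≈ 3.688

The Poisson likelihood adds the total count to the shape and the number of exposure periods to the rate. Here ∑xᵢ = 43 and n = 11, so shape 7.9→50.9 and rate 2.8→13.8.
Posterior mean = shape/rate = 50.9/13.8 = 3.688.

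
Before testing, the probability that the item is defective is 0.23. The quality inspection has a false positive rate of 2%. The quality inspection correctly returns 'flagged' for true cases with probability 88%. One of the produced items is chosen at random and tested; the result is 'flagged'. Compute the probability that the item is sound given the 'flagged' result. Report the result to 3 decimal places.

P(¬H | E) ≈ 0.071

Write H for 'the item is defective'. Prior odds H:¬H = 0.23/0.77 = 0.29870. For the 'flagged' outcome, the likelihood ratio is 0.88/0.02 = 44.000.
Posterior odds = 0.29870 × 44.000 = 13.143, so P(H|E) = 13.143/(1+13.143) = 0.929. Then P(¬H|E) = 1 − 0.929 = 0.071.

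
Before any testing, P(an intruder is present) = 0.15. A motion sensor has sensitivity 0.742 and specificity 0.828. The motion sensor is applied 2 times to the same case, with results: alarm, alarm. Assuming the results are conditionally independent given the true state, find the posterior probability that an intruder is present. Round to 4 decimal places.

Let H be the event that an intruder is present; start with P(H) = 0.15. P('alarm'|H) = 0.742, P('alarm'|¬H) = 0.172.
Update on result 1 ('alarm'): P(H) ← 0.742·0.1500 / (0.742·0.1500 + 0.172·0.8500) = 0.11130/0.25750 = 0.4322.
Update on result 2 ('alarm'): P(H) ← 0.742·0.4322 / (0.742·0.4322 + 0.172·0.5678) = 0.32072/0.41837 = 0.7666.

Posterior P(H) ≈ 0.7666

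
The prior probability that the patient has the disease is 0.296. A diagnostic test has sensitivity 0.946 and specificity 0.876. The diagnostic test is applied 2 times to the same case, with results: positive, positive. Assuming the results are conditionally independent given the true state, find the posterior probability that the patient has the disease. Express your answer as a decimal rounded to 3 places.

With H the event that the patient has the disease, the joint likelihood of the observed sequence is P(data|H) = 0.946·0.946 = 0.89492 and P(data|¬H) = 0.124·0.124 = 0.015376.
Bayes: P(H|data) = 0.296·0.89492 / (0.296·0.89492 + 0.704·0.015376) = 0.26490/0.27572 = 0.9607.

Posterior P(H) ≈ 0.961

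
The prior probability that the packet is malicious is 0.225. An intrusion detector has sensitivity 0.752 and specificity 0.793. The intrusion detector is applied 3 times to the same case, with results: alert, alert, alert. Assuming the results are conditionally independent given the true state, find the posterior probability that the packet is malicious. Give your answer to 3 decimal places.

With H the event that the packet is malicious, the joint likelihood of the observed sequence is P(data|H) = 0.752·0.752·0.752 = 0.42526 and P(data|¬H) = 0.207·0.207·0.207 = 0.0088697.
Bayes: P(H|data) = 0.225·0.42526 / (0.225·0.42526 + 0.775·0.0088697) = 0.095683/0.10256 = 0.9330.

Posterior P(H) ≈ 0.933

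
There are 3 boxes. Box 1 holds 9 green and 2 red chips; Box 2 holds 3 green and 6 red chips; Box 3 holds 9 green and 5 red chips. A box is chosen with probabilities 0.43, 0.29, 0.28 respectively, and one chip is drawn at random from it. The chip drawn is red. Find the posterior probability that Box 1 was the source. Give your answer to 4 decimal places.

Tabulate prior·likelihood by source: [1] prior 0.43, lik 0.1818, product 0.07818; [2] prior 0.29, lik 0.6667, product 0.1933; [3] prior 0.28, lik 0.3571, product 0.1000.
Normalizing constant = 0.37152; the posterior for Box 1 is its product over the sum, 0.07818/0.37152 = 0.2104.

Posterior probability ≈ 0.2104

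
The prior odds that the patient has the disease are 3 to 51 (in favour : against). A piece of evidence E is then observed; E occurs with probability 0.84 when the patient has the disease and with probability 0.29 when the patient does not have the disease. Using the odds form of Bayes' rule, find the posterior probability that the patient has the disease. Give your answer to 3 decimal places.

Prior odds = 3/51 = 0.058824.
Likelihood ratio for E = 0.84/0.29 = 2.8966.
Posterior odds = prior odds × LR = 0.17039.
Posterior probability = odds/(1+odds) = 0.17039/1.1704 = 0.146.

Posterior probability ≈ 0.146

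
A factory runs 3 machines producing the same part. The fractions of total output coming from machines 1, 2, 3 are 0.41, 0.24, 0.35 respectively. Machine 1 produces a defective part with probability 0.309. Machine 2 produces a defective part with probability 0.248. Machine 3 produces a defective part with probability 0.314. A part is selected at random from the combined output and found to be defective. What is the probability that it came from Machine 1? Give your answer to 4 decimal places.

Posterior probability ≈ 0.4278

P(defective|M1) = 0.309; P(defective|M2) = 0.248; P(defective|M3) = 0.314.
Prior × likelihood for each source: 0.41·0.309=0.1267, 0.24·0.248=0.05952, 0.35·0.314=0.1099. Summing gives P(defective) = 0.29611.
P(Machine 1 | defective) = 0.1267 / 0.29611 = 0.4278.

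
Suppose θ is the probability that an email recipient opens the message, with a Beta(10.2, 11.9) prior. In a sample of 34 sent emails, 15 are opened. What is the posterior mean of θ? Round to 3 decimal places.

Posterior mean ≈ 0.449

The binomial likelihood is conjugate to the Beta prior: with 15 successes and 19 failures, the posterior is Beta(10.2+15, 11.9+19) = Beta(25.2, 30.9).
Posterior mean = α/(α+β) = 25.2/56.1 = 0.449.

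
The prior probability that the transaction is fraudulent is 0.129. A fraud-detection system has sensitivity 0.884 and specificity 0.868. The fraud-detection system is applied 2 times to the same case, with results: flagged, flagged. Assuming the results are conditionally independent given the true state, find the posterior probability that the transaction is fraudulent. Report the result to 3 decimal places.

With H the event that the transaction is fraudulent, the joint likelihood of the observed sequence is P(data|H) = 0.884·0.884 = 0.78146 and P(data|¬H) = 0.132·0.132 = 0.017424.
Bayes: P(H|data) = 0.129·0.78146 / (0.129·0.78146 + 0.871·0.017424) = 0.10081/0.11598 = 0.8692.

Posterior P(H) ≈ 0.869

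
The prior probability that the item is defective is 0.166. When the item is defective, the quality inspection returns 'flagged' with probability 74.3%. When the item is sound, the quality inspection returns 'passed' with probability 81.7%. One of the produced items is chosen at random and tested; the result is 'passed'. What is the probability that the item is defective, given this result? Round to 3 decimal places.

Let H be the event that the item is defective. P(H) = 0.166, so P(¬H) = 0.834. With E the 'passed' result, P(E|H) = 0.257 and P(E|¬H) = 0.817.
P(E) = 0.257·0.166 + 0.817·0.834 = 0.042662 + 0.68138 = 0.72404.
By Bayes' theorem, P(H|E) = 0.042662 / 0.72404 = 0.059.

P(H | E) ≈ 0.059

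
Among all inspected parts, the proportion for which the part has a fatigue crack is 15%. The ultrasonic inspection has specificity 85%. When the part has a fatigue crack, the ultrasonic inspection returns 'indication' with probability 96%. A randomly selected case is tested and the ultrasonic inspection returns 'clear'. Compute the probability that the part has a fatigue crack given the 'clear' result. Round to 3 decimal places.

P(H | E) ≈ 0.008

Let H be the event that the part has a fatigue crack. P(H) = 0.15, so P(¬H) = 0.85. With E the 'clear' result, P(E|H) = 0.04 and P(E|¬H) = 0.85.
P(E) = 0.04·0.15 + 0.85·0.85 = 0.0060000 + 0.72250 = 0.72850.
By Bayes' theorem, P(H|E) = 0.0060000 / 0.72850 = 0.008.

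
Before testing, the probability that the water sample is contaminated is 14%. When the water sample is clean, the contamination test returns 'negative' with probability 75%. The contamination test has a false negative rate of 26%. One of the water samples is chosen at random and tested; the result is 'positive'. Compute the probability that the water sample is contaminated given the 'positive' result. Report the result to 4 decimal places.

Write H for 'the water sample is contaminated'. Prior odds H:¬H = 0.14/0.86 = 0.16279. For the 'positive' outcome, the likelihood ratio is 0.74/0.25 = 2.9600.
Posterior odds = 0.16279 × 2.9600 = 0.48186, so P(H|E) = 0.48186/(1+0.48186) = 0.3252.

P(H | E) ≈ 0.3252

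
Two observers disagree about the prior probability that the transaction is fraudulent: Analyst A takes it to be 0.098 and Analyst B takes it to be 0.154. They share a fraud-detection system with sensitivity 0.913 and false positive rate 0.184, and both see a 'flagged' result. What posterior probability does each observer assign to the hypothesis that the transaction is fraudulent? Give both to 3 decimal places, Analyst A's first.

Analyst A: 0.350; Analyst B: 0.475

P('+'|H) = 0.913, P('+'|¬H) = 0.184.
Analyst A: numerator 0.913·0.098 = 0.089474; evidence = 0.089474+0.184·0.902 = 0.25544; posterior = 0.350.
Analyst B: numerator 0.913·0.154 = 0.14060; evidence = 0.14060+0.184·0.846 = 0.29627; posterior = 0.475.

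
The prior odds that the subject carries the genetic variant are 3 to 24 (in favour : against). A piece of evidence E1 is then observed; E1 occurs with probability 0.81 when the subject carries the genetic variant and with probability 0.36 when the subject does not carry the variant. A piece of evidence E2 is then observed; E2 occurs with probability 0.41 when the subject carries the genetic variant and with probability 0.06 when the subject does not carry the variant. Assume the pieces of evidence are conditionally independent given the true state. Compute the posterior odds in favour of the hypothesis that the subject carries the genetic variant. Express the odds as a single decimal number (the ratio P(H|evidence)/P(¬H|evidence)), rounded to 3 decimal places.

Posterior odds ≈ 1.922

Prior odds = 3/24 = 0.12500. In log-odds, ln(0.12500) = -2.0794.
Add log likelihood ratios: ln(2.2500) + ln(6.8333) = 2.7327.
Posterior log-odds = 0.65330, so posterior odds = exp(0.65330) = 1.9219.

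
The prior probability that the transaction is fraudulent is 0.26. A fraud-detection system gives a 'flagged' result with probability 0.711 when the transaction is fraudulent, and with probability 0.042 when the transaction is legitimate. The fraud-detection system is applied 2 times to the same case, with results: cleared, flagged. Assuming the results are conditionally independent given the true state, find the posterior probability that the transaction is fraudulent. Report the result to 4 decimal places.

Let H be the event that the transaction is fraudulent; start with P(H) = 0.26. P('flagged'|H) = 0.711, P('flagged'|¬H) = 0.042.
Update on result 1 ('cleared'): P(H) ← 0.289·0.2600 / (0.289·0.2600 + 0.958·0.7400) = 0.075140/0.78406 = 0.0958.
Update on result 2 ('flagged'): P(H) ← 0.711·0.0958 / (0.711·0.0958 + 0.042·0.9042) = 0.068138/0.10611 = 0.6421.

Posterior P(H) ≈ 0.6421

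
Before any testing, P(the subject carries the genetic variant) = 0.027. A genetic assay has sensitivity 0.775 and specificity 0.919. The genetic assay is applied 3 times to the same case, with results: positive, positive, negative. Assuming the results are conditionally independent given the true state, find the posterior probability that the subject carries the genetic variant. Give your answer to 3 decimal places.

Posterior P(H) ≈ 0.383

With H the event that the subject carries the genetic variant, the joint likelihood of the observed sequence is P(data|H) = 0.775·0.775·0.225 = 0.13514 and P(data|¬H) = 0.081·0.081·0.919 = 0.0060296.
Bayes: P(H|data) = 0.027·0.13514 / (0.027·0.13514 + 0.973·0.0060296) = 0.0036488/0.0095156 = 0.3835.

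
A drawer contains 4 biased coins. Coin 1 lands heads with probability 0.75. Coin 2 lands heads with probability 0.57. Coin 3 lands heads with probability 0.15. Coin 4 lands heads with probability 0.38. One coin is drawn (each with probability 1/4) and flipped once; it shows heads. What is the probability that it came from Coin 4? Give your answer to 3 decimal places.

Posterior probability ≈ 0.205

P(heads|C1) = 0.75; P(heads|C2) = 0.57; P(heads|C3) = 0.15; P(heads|C4) = 0.38.
Prior × likelihood for each source: 0.25·0.75=0.1875, 0.25·0.57=0.1425, 0.25·0.15=0.03750, 0.25·0.38=0.09500. Summing gives P(heads) = 0.46250.
P(Coin 4 | heads) = 0.09500 / 0.46250 = 0.205.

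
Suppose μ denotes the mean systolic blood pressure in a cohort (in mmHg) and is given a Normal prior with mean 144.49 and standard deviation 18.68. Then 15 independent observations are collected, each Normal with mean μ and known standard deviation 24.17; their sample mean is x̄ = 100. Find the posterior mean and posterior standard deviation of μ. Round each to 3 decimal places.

Posterior mean ≈ 104.467; posterior SD ≈ 5.919

With known σ, the Normal prior is conjugate. Weight on the data is w = (n/σ²)/(n/σ² + 1/τ₀²) = 0.0256766/(0.0256766+0.00286580) = 0.89960.
Posterior mean = w·x̄ + (1−w)·μ₀ = 0.89960·100 + 0.10040·144.49 = 104.467. Posterior variance = 1/(0.0256766+0.00286580) = 35.0356, so SD = 5.919.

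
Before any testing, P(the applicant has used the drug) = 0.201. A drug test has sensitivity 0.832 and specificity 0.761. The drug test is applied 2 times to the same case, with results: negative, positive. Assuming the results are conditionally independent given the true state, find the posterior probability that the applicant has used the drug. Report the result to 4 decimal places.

With H the event that the applicant has used the drug, the joint likelihood of the observed sequence is P(data|H) = 0.168·0.832 = 0.13978 and P(data|¬H) = 0.761·0.239 = 0.18188.
Bayes: P(H|data) = 0.201·0.13978 / (0.201·0.13978 + 0.799·0.18188) = 0.028095/0.17342 = 0.1620.

Posterior P(H) ≈ 0.1620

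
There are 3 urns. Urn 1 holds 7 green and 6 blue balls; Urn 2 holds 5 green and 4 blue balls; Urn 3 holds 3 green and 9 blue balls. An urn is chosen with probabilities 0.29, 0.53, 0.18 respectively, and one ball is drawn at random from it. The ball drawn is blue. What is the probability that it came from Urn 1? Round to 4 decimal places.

Posterior probability ≈ 0.2654

Tabulate prior·likelihood by source: [1] prior 0.29, lik 0.4615, product 0.1338; [2] prior 0.53, lik 0.4444, product 0.2356; [3] prior 0.18, lik 0.75, product 0.1350.
Normalizing constant = 0.50440; the posterior for Urn 1 is its product over the sum, 0.1338/0.50440 = 0.2654.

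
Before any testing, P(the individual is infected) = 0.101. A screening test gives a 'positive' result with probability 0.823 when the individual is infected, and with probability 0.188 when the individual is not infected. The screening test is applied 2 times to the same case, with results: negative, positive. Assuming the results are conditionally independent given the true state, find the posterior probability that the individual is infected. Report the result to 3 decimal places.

With H the event that the individual is infected, the joint likelihood of the observed sequence is P(data|H) = 0.177·0.823 = 0.14567 and P(data|¬H) = 0.812·0.188 = 0.15266.
Bayes: P(H|data) = 0.101·0.14567 / (0.101·0.14567 + 0.899·0.15266) = 0.014713/0.15195 = 0.0968.

Posterior P(H) ≈ 0.097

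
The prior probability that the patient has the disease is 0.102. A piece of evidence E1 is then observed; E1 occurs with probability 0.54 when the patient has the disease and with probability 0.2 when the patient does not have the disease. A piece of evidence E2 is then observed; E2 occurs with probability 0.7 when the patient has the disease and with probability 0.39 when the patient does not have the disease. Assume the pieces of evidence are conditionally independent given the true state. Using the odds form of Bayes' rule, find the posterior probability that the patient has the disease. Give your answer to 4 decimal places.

Posterior probability ≈ 0.3550

Prior odds = 0.102/(1−0.102) = 0.11359. In log-odds, ln(0.11359) = -2.1752.
Add log likelihood ratios: ln(2.7000) + ln(1.7949) = 1.5782.
Posterior log-odds = -0.59701, so posterior odds = exp(-0.59701) = 0.55045. Converting, P(H|E) = 0.55045/1.5505 = 0.3550.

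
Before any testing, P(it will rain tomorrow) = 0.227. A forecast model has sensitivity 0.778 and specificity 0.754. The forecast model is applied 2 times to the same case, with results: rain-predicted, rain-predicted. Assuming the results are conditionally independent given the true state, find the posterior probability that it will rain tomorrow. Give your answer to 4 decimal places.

With H the event that it will rain tomorrow, the joint likelihood of the observed sequence is P(data|H) = 0.778·0.778 = 0.60528 and P(data|¬H) = 0.246·0.246 = 0.060516.
Bayes: P(H|data) = 0.227·0.60528 / (0.227·0.60528 + 0.773·0.060516) = 0.13740/0.18418 = 0.7460.

Posterior P(H) ≈ 0.7460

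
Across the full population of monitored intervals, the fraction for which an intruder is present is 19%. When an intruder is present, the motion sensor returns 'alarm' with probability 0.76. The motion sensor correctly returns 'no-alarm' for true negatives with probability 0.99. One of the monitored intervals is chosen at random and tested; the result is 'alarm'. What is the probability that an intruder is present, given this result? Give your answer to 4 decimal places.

P(H | E) ≈ 0.9469

Write H for 'an intruder is present'. Prior odds H:¬H = 0.19/0.81 = 0.23457. For the 'alarm' outcome, the likelihood ratio is 0.76/0.01 = 76.000.
Posterior odds = 0.23457 × 76.000 = 17.827, so P(H|E) = 17.827/(1+17.827) = 0.9469.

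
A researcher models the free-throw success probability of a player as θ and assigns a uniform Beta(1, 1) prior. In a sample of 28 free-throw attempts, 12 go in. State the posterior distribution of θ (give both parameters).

Posterior: Beta(13, 17)

Observing 12 successes and 16 failures updates Beta(1, 1) by adding the success and failure counts to the two shape parameters: α = 1+12 = 13, β = 1+16 = 17.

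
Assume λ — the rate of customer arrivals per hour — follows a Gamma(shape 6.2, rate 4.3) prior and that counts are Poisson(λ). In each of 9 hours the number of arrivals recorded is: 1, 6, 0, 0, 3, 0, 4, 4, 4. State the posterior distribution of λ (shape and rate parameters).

The Poisson likelihood adds the total count to the shape and the number of exposure periods to the rate. Here ∑xᵢ = 22 and n = 9, so shape 6.2→28.2 and rate 4.3→13.3.

Posterior: Gamma(shape=28.2, rate=13.3)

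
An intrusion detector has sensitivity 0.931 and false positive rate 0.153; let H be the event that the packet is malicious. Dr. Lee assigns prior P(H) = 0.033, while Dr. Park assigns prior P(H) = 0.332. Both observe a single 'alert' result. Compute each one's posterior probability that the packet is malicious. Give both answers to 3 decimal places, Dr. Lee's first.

P('+'|H) = 0.931, P('+'|¬H) = 0.153.
Dr. Lee: numerator 0.931·0.033 = 0.030723; evidence = 0.030723+0.153·0.967 = 0.17867; posterior = 0.172.
Dr. Park: numerator 0.931·0.332 = 0.30909; evidence = 0.30909+0.153·0.668 = 0.41130; posterior = 0.752.

Dr. Lee: 0.172; Dr. Park: 0.752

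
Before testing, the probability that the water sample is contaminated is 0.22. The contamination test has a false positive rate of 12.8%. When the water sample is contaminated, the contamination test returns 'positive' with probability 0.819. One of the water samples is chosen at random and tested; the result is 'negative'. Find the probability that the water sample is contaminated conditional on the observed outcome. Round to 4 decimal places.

Let H be the event that the water sample is contaminated. P(H) = 0.22, so P(¬H) = 0.78. With E the 'negative' result, P(E|H) = 0.181 and P(E|¬H) = 0.872.
P(E) = 0.181·0.22 + 0.872·0.78 = 0.039820 + 0.68016 = 0.71998.
By Bayes' theorem, P(H|E) = 0.039820 / 0.71998 = 0.0553.

P(H | E) ≈ 0.0553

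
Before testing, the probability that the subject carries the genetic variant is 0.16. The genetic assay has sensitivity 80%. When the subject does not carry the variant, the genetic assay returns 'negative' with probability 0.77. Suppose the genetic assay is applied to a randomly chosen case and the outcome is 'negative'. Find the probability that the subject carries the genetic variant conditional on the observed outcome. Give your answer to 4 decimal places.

Let H be the event that the subject carries the genetic variant. P(H) = 0.16, so P(¬H) = 0.84. With E the 'negative' result, P(E|H) = 0.2 and P(E|¬H) = 0.77.
P(E) = 0.2·0.16 + 0.77·0.84 = 0.032000 + 0.64680 = 0.67880.
By Bayes' theorem, P(H|E) = 0.032000 / 0.67880 = 0.0471.

P(H | E) ≈ 0.0471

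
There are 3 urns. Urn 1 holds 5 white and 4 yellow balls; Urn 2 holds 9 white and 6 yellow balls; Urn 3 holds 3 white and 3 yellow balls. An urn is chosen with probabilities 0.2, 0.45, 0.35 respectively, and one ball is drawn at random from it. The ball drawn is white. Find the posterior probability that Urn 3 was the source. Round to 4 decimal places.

Posterior probability ≈ 0.3147

Tabulate prior·likelihood by source: [1] prior 0.2, lik 0.5556, product 0.1111; [2] prior 0.45, lik 0.6, product 0.2700; [3] prior 0.35, lik 0.5, product 0.1750.
Normalizing constant = 0.55611; the posterior for Urn 3 is its product over the sum, 0.1750/0.55611 = 0.3147.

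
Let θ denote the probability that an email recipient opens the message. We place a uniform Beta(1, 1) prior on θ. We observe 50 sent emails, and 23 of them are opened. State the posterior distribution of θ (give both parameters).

Posterior: Beta(24, 28)

Observing 23 successes and 27 failures updates Beta(1, 1) by adding the success and failure counts to the two shape parameters: α = 1+23 = 24, β = 1+27 = 28.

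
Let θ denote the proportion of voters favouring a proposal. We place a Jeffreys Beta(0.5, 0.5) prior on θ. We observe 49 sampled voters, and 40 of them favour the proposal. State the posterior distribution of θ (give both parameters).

Posterior: Beta(40.5, 9.5)

The binomial likelihood is conjugate to the Beta prior: with 40 successes and 9 failures, the posterior is Beta(0.5+40, 0.5+9) = Beta(40.5, 9.5).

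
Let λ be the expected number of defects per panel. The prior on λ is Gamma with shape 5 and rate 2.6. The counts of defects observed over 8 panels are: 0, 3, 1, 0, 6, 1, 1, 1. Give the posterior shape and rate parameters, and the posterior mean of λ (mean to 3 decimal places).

Posterior: Gamma(shape=18, rate=10.6); mean ≈ 1.698

The Poisson likelihood adds the total count to the shape and the number of exposure periods to the rate. Here ∑xᵢ = 13 and n = 8, so shape 5→18 and rate 2.6→10.6.
E[λ | data] = 18/10.6 = 1.698.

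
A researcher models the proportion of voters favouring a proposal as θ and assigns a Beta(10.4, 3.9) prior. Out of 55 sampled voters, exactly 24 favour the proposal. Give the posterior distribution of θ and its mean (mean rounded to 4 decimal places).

Posterior: Beta(34.4, 34.9); mean ≈ 0.4964

The binomial likelihood is conjugate to the Beta prior: with 24 successes and 31 failures, the posterior is Beta(10.4+24, 3.9+31) = Beta(34.4, 34.9).
Posterior mean = α/(α+β) = 34.4/69.3 = 0.4964.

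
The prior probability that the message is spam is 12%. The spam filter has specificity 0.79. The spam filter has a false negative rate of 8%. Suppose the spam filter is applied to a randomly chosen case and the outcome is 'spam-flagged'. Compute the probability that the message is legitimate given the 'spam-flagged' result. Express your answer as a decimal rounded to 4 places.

Let H be the event that the message is spam. P(H) = 0.12, so P(¬H) = 0.88. With E the 'spam-flagged' result, P(E|H) = 0.92 and P(E|¬H) = 0.21.
P(E) = 0.92·0.12 + 0.21·0.88 = 0.11040 + 0.18480 = 0.29520.
By Bayes' theorem, P(H|E) = 0.11040 / 0.29520 = 0.3740. Hence P(¬H|E) = 1 − 0.3740 = 0.6260.

P(¬H | E) ≈ 0.6260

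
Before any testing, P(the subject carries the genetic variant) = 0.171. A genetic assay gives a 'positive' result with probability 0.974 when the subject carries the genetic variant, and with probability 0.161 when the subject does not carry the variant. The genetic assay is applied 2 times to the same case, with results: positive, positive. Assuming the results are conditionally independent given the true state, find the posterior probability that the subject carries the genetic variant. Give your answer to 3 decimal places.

Posterior P(H) ≈ 0.883

With H the event that the subject carries the genetic variant, the joint likelihood of the observed sequence is P(data|H) = 0.974·0.974 = 0.94868 and P(data|¬H) = 0.161·0.161 = 0.025921.
Bayes: P(H|data) = 0.171·0.94868 / (0.171·0.94868 + 0.829·0.025921) = 0.16222/0.18371 = 0.8830.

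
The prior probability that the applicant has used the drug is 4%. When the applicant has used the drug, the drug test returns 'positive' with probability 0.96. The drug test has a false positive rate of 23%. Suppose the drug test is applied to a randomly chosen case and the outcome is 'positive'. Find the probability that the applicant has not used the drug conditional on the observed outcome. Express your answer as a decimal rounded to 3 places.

Write H for 'the applicant has used the drug'. Prior odds H:¬H = 0.04/0.96 = 0.041667. For the 'positive' outcome, the likelihood ratio is 0.96/0.23 = 4.1739.
Posterior odds = 0.041667 × 4.1739 = 0.17391, so P(H|E) = 0.17391/(1+0.17391) = 0.148. Then P(¬H|E) = 1 − 0.148 = 0.852.

P(¬H | E) ≈ 0.852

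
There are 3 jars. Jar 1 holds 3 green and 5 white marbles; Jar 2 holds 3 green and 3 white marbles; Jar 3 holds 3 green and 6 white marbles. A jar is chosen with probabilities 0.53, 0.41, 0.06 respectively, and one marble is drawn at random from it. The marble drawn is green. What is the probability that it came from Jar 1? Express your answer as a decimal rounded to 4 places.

Posterior probability ≈ 0.4690

P(green|Jar 1) = 0.375; P(green|Jar 2) = 0.5; P(green|Jar 3) = 0.3333.
Prior × likelihood for each source: 0.53·0.375=0.1988, 0.41·0.5=0.2050, 0.06·0.3333=0.02000. Summing gives P(green) = 0.42375.
P(Jar 1 | green) = 0.1988 / 0.42375 = 0.4690.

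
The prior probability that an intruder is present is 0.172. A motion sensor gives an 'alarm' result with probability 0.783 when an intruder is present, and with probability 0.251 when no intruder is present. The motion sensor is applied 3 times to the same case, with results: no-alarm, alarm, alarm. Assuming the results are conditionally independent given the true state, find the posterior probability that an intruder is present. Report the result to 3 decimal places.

Let H be the event that an intruder is present; start with P(H) = 0.172. P('alarm'|H) = 0.783, P('alarm'|¬H) = 0.251.
Update on result 1 ('no-alarm'): P(H) ← 0.217·0.1720 / (0.217·0.1720 + 0.749·0.8280) = 0.037324/0.65750 = 0.0568.
Update on result 2 ('alarm'): P(H) ← 0.783·0.0568 / (0.783·0.0568 + 0.251·0.9432) = 0.044448/0.28120 = 0.1581.
Update on result 3 ('alarm'): P(H) ← 0.783·0.1581 / (0.783·0.1581 + 0.251·0.8419) = 0.12377/0.33509 = 0.3694.

Posterior P(H) ≈ 0.369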